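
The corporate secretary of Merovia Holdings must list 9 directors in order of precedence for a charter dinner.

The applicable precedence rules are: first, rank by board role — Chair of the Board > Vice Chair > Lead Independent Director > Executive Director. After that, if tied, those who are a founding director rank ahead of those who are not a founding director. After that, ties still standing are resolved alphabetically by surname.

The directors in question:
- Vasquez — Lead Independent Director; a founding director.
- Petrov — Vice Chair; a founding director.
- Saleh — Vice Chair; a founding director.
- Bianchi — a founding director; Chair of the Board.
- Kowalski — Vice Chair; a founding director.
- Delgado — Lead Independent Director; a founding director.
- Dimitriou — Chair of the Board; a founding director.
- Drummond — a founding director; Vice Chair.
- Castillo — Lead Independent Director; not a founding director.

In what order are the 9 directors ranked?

Bianchi, Dimitriou, Drummond, Kowalski, Petrov, Saleh, Delgado, Vasquez, Castillo

By board role: Bianchi and Dimitriou (Chair of the Board); then Drummond, Kowalski, Petrov and Saleh (Vice Chair); then Delgado, Vasquez and Castillo (Lead Independent Director).
Bianchi and Dimitriou are each a founding director, so the next rule applies.
Among Bianchi and Dimitriou, alphabetically by surname: Bianchi before Dimitriou.
Drummond, Kowalski, Petrov and Saleh are each a founding director, so the next rule applies.
Among Drummond, Kowalski, Petrov and Saleh, alphabetically by surname: Drummond before Kowalski before Petrov before Saleh.
Among Delgado, Vasquez and Castillo, a founding director before not a founding director: Delgado and Vasquez (a founding director) before Castillo (not a founding director).
Among Delgado and Vasquez, alphabetically by surname: Delgado before Vasquez.
Full order: Bianchi, Dimitriou, Drummond, Kowalski, Petrov, Saleh, Delgado, Vasquez, Castillo.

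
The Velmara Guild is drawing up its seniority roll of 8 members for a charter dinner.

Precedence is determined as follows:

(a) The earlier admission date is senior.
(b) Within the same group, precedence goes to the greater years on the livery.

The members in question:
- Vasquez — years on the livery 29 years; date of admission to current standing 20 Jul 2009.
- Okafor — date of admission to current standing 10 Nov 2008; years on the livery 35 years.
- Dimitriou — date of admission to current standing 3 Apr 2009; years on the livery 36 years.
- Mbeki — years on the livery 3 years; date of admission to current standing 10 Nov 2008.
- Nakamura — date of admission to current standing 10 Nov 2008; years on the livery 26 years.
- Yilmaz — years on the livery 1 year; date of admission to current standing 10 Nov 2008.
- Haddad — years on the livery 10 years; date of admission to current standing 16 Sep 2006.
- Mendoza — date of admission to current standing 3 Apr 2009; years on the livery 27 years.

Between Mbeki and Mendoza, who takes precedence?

By date of admission to current standing (earlier first): Haddad (16 Sep 2006); then Okafor, Nakamura, Mbeki and Yilmaz (each 10 Nov 2008); then Dimitriou and Mendoza (both 3 Apr 2009); then Vasquez (20 Jul 2009).
Among Okafor, Nakamura, Mbeki and Yilmaz, by years on the livery (higher first): Okafor (35 years) before Nakamura (26 years) before Mbeki (3 years) before Yilmaz (1 year).
Among Dimitriou and Mendoza, by years on the livery (higher first): Dimitriou (36 years) before Mendoza (27 years).
So Mbeki takes precedence.

Mbeki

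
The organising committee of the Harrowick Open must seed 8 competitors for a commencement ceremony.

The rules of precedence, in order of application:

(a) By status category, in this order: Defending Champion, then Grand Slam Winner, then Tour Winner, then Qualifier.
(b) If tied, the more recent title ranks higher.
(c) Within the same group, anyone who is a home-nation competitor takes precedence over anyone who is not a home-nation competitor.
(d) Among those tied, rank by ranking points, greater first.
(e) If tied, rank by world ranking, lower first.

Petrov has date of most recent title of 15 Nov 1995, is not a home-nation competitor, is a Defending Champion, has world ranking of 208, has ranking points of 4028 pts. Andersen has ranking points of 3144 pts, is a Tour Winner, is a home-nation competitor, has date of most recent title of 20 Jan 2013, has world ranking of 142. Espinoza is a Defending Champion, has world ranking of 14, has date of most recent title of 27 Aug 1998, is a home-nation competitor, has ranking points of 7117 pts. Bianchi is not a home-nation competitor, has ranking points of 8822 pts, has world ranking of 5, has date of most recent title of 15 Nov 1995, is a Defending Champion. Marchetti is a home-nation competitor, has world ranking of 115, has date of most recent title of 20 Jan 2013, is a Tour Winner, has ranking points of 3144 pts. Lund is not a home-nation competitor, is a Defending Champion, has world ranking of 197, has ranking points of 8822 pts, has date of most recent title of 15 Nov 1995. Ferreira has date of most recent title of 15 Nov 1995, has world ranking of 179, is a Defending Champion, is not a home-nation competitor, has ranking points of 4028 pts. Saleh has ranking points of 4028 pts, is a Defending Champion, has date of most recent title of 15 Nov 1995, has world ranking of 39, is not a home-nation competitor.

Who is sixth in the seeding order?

Petrov

By status category: Espinoza, Bianchi, Lund, Saleh, Ferreira and Petrov (Defending Champion); then Marchetti and Andersen (Tour Winner).
Among Espinoza, Bianchi, Lund, Saleh, Ferreira and Petrov, by date of most recent title (later first): Espinoza (27 Aug 1998) before Bianchi, Lund, Saleh, Ferreira and Petrov (15 Nov 1995).
Bianchi, Lund, Saleh, Ferreira and Petrov are each not a home-nation competitor, so the next rule applies.
Among Bianchi, Lund, Saleh, Ferreira and Petrov, by ranking points (higher first): Bianchi and Lund (8822 pts) before Saleh, Ferreira and Petrov (4028 pts).
Among Bianchi and Lund, by world ranking (lower first): Bianchi (5) before Lund (197).
Among Saleh, Ferreira and Petrov, by world ranking (lower first): Saleh (39) before Ferreira (179) before Petrov (208).
Marchetti and Andersen both have date of most recent title 20 Jan 2013, so the next rule applies.
Marchetti and Andersen are each a home-nation competitor, so the next rule applies.
Marchetti and Andersen both have ranking points 3144 pts, so the next rule applies.
Among Marchetti and Andersen, by world ranking (lower first): Marchetti (115) before Andersen (142).
Order: Espinoza, Bianchi, Lund, Saleh, Ferreira, Petrov, Marchetti, Andersen.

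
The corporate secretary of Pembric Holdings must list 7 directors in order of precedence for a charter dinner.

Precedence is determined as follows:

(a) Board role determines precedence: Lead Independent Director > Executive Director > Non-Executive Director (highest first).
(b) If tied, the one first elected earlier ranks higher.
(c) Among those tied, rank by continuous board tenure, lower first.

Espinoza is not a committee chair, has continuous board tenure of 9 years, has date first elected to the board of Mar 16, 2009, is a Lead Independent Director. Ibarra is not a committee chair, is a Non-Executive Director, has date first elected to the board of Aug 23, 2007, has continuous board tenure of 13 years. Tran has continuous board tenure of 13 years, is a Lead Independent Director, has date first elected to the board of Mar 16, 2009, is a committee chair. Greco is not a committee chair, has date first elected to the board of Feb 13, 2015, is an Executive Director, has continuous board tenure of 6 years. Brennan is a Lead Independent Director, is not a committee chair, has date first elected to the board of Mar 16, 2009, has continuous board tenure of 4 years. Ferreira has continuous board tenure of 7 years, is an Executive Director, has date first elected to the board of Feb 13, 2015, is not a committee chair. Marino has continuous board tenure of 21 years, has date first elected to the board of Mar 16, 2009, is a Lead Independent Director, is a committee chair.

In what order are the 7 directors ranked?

Brennan, Espinoza, Tran, Marino, Greco, Ferreira, Ibarra

By board role: Brennan, Espinoza, Tran and Marino (Lead Independent Director); then Greco and Ferreira (Executive Director); then Ibarra (Non-Executive Director).
Brennan, Espinoza, Tran and Marino all have date first elected to the board Mar 16, 2009, so the next rule applies.
Among Brennan, Espinoza, Tran and Marino, by continuous board tenure (lower first): Brennan (4 years) before Espinoza (9 years) before Tran (13 years) before Marino (21 years).
Greco and Ferreira both have date first elected to the board Feb 13, 2015, so the next rule applies.
Among Greco and Ferreira, by continuous board tenure (lower first): Greco (6 years) before Ferreira (7 years).
Full order: Brennan, Espinoza, Tran, Marino, Greco, Ferreira, Ibarra.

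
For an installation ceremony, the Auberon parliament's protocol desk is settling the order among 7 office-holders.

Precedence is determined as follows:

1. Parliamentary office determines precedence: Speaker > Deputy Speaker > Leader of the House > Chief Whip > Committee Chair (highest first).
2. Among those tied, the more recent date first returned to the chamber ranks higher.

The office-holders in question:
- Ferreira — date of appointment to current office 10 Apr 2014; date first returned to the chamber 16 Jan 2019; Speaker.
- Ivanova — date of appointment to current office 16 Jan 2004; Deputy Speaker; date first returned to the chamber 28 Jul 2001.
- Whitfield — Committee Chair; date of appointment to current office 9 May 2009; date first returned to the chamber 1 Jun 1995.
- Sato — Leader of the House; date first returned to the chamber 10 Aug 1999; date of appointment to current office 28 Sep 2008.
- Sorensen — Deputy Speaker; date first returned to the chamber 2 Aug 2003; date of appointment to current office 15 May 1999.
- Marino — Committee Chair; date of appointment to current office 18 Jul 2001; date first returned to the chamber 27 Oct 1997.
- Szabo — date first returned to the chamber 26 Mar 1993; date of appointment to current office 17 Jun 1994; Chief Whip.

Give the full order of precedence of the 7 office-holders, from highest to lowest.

By parliamentary office: Ferreira (Speaker); then Sorensen and Ivanova (Deputy Speaker); then Sato (Leader of the House); then Szabo (Chief Whip); then Marino and Whitfield (Committee Chair).
Among Sorensen and Ivanova, by date first returned to the chamber (later first): Sorensen (2 Aug 2003) before Ivanova (28 Jul 2001).
Among Marino and Whitfield, by date first returned to the chamber (later first): Marino (27 Oct 1997) before Whitfield (1 Jun 1995).
Full order: Ferreira, Sorensen, Ivanova, Sato, Szabo, Marino, Whitfield.

Ferreira, Sorensen, Ivanova, Sato, Szabo, Marino, Whitfield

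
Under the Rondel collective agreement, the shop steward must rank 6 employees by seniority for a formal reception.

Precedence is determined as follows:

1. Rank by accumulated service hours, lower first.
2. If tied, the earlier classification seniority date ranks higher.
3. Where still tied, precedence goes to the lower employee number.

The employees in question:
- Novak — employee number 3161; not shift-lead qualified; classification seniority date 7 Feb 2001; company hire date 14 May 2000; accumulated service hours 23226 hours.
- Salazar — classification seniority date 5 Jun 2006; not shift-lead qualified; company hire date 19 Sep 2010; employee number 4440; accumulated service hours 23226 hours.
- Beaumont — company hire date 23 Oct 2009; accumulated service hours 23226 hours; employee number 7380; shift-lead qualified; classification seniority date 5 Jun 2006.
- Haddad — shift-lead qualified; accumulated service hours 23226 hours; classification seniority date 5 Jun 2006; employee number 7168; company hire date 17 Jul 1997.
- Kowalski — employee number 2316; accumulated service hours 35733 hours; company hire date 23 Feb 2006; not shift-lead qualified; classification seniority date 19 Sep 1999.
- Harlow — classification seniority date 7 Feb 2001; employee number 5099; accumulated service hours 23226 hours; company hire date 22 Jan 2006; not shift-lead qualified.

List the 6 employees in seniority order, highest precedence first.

By accumulated service hours (lower first): Novak, Harlow, Salazar, Haddad and Beaumont (each 23226 hours); then Kowalski (35733 hours).
Among Novak, Harlow, Salazar, Haddad and Beaumont, by classification seniority date (earlier first): Novak and Harlow (7 Feb 2001) before Salazar, Haddad and Beaumont (5 Jun 2006).
Among Novak and Harlow, by employee number (lower first): Novak (3161) before Harlow (5099).
Among Salazar, Haddad and Beaumont, by employee number (lower first): Salazar (4440) before Haddad (7168) before Beaumont (7380).
Full order: Novak, Harlow, Salazar, Haddad, Beaumont, Kowalski.

Novak, Harlow, Salazar, Haddad, Beaumont, Kowalski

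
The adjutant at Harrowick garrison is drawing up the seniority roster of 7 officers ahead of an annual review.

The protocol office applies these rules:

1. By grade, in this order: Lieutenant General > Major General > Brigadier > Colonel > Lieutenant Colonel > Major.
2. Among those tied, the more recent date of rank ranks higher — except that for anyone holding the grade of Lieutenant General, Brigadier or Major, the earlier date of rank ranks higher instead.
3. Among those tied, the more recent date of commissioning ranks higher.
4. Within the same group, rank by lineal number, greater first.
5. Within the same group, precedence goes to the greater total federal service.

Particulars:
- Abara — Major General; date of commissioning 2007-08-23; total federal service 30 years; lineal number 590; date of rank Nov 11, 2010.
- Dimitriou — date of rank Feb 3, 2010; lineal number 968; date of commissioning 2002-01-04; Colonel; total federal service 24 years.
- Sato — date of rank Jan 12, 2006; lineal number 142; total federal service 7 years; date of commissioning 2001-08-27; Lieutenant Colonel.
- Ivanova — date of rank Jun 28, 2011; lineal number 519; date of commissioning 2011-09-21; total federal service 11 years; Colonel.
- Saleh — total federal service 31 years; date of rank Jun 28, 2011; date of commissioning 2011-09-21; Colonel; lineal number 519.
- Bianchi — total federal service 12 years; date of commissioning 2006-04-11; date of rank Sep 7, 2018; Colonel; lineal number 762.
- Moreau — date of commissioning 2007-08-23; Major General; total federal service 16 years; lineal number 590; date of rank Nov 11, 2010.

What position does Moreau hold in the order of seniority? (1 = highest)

2

By grade: Abara and Moreau (Major General); then Bianchi, Saleh, Ivanova and Dimitriou (Colonel); then Sato (Lieutenant Colonel).
Abara and Moreau both have date of rank Nov 11, 2010, so the next rule applies.
Abara and Moreau both have date of commissioning 2007-08-23, so the next rule applies.
Abara and Moreau both have lineal number 590, so the next rule applies.
Among Abara and Moreau, by total federal service (higher first): Abara (30 years) before Moreau (16 years).
Among Bianchi, Saleh, Ivanova and Dimitriou, by date of rank (later first): Bianchi (Sep 7, 2018) before Saleh and Ivanova (Jun 28, 2011) before Dimitriou (Feb 3, 2010).
Saleh and Ivanova both have date of commissioning 2011-09-21, so the next rule applies.
Saleh and Ivanova both have lineal number 519, so the next rule applies.
Among Saleh and Ivanova, by total federal service (higher first): Saleh (31 years) before Ivanova (11 years).
Order: Abara, Moreau, Bianchi, Saleh, Ivanova, Dimitriou, Sato. So position 2.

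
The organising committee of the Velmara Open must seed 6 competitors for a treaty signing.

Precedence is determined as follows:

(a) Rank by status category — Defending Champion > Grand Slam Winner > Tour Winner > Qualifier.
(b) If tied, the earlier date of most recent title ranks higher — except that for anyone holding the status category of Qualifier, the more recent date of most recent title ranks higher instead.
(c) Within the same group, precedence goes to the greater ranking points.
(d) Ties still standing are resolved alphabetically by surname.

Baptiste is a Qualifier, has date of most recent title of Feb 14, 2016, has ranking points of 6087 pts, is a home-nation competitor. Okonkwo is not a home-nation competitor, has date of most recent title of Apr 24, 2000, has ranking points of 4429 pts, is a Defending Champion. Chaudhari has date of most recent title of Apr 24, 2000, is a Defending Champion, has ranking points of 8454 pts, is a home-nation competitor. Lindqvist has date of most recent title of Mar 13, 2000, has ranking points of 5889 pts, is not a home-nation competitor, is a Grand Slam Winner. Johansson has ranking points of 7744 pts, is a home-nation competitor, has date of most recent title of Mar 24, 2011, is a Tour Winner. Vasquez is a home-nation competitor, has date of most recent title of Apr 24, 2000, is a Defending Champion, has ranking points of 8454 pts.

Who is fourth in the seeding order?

Lindqvist

By status category: Chaudhari, Vasquez and Okonkwo (Defending Champion); then Lindqvist (Grand Slam Winner); then Johansson (Tour Winner); then Baptiste (Qualifier).
Chaudhari, Vasquez and Okonkwo all have date of most recent title Apr 24, 2000, so the next rule applies.
Among Chaudhari, Vasquez and Okonkwo, by ranking points (higher first): Chaudhari and Vasquez (8454 pts) before Okonkwo (4429 pts).
Among Chaudhari and Vasquez, alphabetically by surname: Chaudhari before Vasquez.
Order: Chaudhari, Vasquez, Okonkwo, Lindqvist, Johansson, Baptiste.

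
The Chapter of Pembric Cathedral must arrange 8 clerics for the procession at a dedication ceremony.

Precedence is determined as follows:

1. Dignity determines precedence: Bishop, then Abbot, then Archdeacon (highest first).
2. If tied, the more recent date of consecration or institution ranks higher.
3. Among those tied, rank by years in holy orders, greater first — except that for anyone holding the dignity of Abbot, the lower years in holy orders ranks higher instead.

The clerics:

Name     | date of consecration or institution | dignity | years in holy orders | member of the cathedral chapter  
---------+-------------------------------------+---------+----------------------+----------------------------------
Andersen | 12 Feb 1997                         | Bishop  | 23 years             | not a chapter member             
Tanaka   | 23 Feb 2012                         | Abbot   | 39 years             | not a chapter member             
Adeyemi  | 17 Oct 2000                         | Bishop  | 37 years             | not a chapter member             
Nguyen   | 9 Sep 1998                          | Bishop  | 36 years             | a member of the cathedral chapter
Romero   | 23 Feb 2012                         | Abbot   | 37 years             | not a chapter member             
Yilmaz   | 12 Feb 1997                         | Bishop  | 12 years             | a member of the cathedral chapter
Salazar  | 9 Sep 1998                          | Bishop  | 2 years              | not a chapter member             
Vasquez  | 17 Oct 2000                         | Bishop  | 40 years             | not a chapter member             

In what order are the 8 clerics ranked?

Vasquez, Adeyemi, Nguyen, Salazar, Andersen, Yilmaz, Romero, Tanaka

By dignity: Vasquez, Adeyemi, Nguyen, Salazar, Andersen and Yilmaz (Bishop); then Romero and Tanaka (Abbot).
Among Vasquez, Adeyemi, Nguyen, Salazar, Andersen and Yilmaz, by date of consecration or institution (later first): Vasquez and Adeyemi (17 Oct 2000) before Nguyen and Salazar (9 Sep 1998) before Andersen and Yilmaz (12 Feb 1997).
Among Vasquez and Adeyemi, by years in holy orders (higher first): Vasquez (40 years) before Adeyemi (37 years).
Among Nguyen and Salazar, by years in holy orders (higher first): Nguyen (36 years) before Salazar (2 years).
Among Andersen and Yilmaz, by years in holy orders (higher first): Andersen (23 years) before Yilmaz (12 years).
Romero and Tanaka both have date of consecration or institution 23 Feb 2012, so the next rule applies.
Among Romero and Tanaka, by years in holy orders (lower first) (reversed rule for this group): Romero (37 years) before Tanaka (39 years).
Full order: Vasquez, Adeyemi, Nguyen, Salazar, Andersen, Yilmaz, Romero, Tanaka.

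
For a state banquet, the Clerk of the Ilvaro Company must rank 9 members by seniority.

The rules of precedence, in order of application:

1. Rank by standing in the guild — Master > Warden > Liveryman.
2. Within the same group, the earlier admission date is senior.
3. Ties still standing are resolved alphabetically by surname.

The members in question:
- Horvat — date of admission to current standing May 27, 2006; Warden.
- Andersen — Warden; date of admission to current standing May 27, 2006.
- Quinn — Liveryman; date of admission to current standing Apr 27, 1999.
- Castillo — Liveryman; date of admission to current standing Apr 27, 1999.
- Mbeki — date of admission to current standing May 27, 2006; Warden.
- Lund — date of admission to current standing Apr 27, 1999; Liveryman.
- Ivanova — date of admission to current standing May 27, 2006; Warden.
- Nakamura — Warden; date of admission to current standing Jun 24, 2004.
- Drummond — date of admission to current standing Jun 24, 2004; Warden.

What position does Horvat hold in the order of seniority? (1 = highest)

4

By standing in the guild: Drummond, Nakamura, Andersen, Horvat, Ivanova and Mbeki (Warden); then Castillo, Lund and Quinn (Liveryman).
Among Drummond, Nakamura, Andersen, Horvat, Ivanova and Mbeki, by date of admission to current standing (earlier first): Drummond and Nakamura (Jun 24, 2004) before Andersen, Horvat, Ivanova and Mbeki (May 27, 2006).
Among Drummond and Nakamura, alphabetically by surname: Drummond before Nakamura.
Among Andersen, Horvat, Ivanova and Mbeki, alphabetically by surname: Andersen before Horvat before Ivanova before Mbeki.
Castillo, Lund and Quinn all have date of admission to current standing Apr 27, 1999, so the next rule applies.
Among Castillo, Lund and Quinn, alphabetically by surname: Castillo before Lund before Quinn.
Order: Drummond, Nakamura, Andersen, Horvat, Ivanova, Mbeki, Castillo, Lund, Quinn. So position 4.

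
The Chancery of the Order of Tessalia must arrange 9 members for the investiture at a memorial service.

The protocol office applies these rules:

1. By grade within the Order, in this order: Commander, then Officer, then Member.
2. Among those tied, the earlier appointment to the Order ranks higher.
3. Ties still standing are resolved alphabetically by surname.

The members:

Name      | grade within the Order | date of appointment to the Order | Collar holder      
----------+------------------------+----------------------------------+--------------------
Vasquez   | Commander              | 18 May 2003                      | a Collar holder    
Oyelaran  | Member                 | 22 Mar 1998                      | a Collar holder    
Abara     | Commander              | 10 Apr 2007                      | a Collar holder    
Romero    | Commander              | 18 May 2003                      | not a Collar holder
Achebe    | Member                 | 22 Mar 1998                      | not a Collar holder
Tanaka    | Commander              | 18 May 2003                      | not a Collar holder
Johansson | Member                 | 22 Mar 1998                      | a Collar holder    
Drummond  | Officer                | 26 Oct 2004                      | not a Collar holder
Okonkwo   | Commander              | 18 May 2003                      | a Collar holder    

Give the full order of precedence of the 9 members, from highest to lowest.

By grade within the Order: Okonkwo, Romero, Tanaka, Vasquez and Abara (Commander); then Drummond (Officer); then Achebe, Johansson and Oyelaran (Member).
Among Okonkwo, Romero, Tanaka, Vasquez and Abara, by date of appointment to the Order (earlier first): Okonkwo, Romero, Tanaka and Vasquez (18 May 2003) before Abara (10 Apr 2007).
Among Okonkwo, Romero, Tanaka and Vasquez, alphabetically by surname: Okonkwo before Romero before Tanaka before Vasquez.
Achebe, Johansson and Oyelaran all have date of appointment to the Order 22 Mar 1998, so the next rule applies.
Among Achebe, Johansson and Oyelaran, alphabetically by surname: Achebe before Johansson before Oyelaran.
Full order: Okonkwo, Romero, Tanaka, Vasquez, Abara, Drummond, Achebe, Johansson, Oyelaran.

Okonkwo, Romero, Tanaka, Vasquez, Abara, Drummond, Achebe, Johansson, Oyelaran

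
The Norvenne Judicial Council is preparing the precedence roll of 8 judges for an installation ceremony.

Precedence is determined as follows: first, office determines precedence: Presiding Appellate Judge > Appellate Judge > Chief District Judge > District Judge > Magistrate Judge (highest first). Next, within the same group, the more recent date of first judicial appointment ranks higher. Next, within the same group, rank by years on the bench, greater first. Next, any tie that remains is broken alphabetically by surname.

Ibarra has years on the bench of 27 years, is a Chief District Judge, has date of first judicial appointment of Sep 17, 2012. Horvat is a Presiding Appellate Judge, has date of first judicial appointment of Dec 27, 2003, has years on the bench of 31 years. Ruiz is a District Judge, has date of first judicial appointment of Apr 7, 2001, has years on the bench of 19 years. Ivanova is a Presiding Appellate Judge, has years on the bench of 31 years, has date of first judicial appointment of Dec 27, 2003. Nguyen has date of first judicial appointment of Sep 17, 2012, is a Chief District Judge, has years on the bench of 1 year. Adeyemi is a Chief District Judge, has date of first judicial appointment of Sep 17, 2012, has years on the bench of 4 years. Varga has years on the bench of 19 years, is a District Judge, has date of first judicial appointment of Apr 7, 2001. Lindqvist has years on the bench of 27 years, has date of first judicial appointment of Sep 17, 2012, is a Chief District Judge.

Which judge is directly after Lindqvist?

Adeyemi

By office: Horvat and Ivanova (Presiding Appellate Judge); then Ibarra, Lindqvist, Adeyemi and Nguyen (Chief District Judge); then Ruiz and Varga (District Judge).
Horvat and Ivanova both have date of first judicial appointment Dec 27, 2003, so the next rule applies.
Horvat and Ivanova both have years on the bench 31 years, so the next rule applies.
Among Horvat and Ivanova, alphabetically by surname: Horvat before Ivanova.
Ibarra, Lindqvist, Adeyemi and Nguyen all have date of first judicial appointment Sep 17, 2012, so the next rule applies.
Among Ibarra, Lindqvist, Adeyemi and Nguyen, by years on the bench (higher first): Ibarra and Lindqvist (27 years) before Adeyemi (4 years) before Nguyen (1 year).
Among Ibarra and Lindqvist, alphabetically by surname: Ibarra before Lindqvist.
Ruiz and Varga both have date of first judicial appointment Apr 7, 2001, so the next rule applies.
Ruiz and Varga both have years on the bench 19 years, so the next rule applies.
Among Ruiz and Varga, alphabetically by surname: Ruiz before Varga.
Order: Horvat, Ivanova, Ibarra, Lindqvist, Adeyemi, Nguyen, Ruiz, Varga.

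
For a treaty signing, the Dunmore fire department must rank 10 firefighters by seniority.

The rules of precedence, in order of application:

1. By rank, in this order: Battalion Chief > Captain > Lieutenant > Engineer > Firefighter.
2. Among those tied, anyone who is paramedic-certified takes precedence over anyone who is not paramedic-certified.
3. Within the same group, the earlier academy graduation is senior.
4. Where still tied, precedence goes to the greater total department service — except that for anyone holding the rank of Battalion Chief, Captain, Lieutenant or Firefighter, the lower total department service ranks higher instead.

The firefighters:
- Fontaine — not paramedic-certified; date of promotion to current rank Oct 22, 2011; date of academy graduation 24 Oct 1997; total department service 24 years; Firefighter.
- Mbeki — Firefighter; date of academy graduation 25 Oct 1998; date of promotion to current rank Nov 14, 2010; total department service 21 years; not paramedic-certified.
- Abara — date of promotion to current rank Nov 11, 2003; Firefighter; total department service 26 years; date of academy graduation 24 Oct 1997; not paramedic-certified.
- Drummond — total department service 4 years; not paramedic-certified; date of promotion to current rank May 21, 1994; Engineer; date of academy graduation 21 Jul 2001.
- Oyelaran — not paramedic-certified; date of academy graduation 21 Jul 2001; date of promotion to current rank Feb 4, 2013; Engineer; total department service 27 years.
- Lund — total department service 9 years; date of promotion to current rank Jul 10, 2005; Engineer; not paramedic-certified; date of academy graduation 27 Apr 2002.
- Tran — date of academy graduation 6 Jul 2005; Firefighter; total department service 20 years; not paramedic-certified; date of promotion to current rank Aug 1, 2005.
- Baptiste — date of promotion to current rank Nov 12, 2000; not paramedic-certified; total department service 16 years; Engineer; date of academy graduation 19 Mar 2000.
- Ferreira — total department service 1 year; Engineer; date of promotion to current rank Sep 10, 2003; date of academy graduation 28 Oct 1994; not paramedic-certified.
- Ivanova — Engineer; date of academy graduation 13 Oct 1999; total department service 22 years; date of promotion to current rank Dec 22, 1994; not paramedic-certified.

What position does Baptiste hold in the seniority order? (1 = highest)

By rank: Ferreira, Ivanova, Baptiste, Oyelaran, Drummond and Lund (Engineer); then Fontaine, Abara, Mbeki and Tran (Firefighter).
Ferreira, Ivanova, Baptiste, Oyelaran, Drummond and Lund are each not paramedic-certified, so the next rule applies.
Among Ferreira, Ivanova, Baptiste, Oyelaran, Drummond and Lund, by date of academy graduation (earlier first): Ferreira (28 Oct 1994) before Ivanova (13 Oct 1999) before Baptiste (19 Mar 2000) before Oyelaran and Drummond (21 Jul 2001) before Lund (27 Apr 2002).
Among Oyelaran and Drummond, by total department service (higher first): Oyelaran (27 years) before Drummond (4 years).
Fontaine, Abara, Mbeki and Tran are each not paramedic-certified, so the next rule applies.
Among Fontaine, Abara, Mbeki and Tran, by date of academy graduation (earlier first): Fontaine and Abara (24 Oct 1997) before Mbeki (25 Oct 1998) before Tran (6 Jul 2005).
Among Fontaine and Abara, by total department service (lower first) (reversed rule for this group): Fontaine (24 years) before Abara (26 years).
Order: Ferreira, Ivanova, Baptiste, Oyelaran, Drummond, Lund, Fontaine, Abara, Mbeki, Tran. So position 3.

3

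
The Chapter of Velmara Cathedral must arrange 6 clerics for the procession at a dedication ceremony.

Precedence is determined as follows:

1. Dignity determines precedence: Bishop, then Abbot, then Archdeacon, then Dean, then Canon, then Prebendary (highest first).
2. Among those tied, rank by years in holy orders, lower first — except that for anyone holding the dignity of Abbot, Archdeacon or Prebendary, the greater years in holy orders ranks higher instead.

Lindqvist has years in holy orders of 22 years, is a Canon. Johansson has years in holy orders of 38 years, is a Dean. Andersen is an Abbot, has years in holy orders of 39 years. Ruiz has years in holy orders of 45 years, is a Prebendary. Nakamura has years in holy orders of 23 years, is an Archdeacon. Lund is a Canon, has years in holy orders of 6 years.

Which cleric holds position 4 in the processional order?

Lund

By dignity: Andersen (Abbot); then Nakamura (Archdeacon); then Johansson (Dean); then Lund and Lindqvist (Canon); then Ruiz (Prebendary).
Among Lund and Lindqvist, by years in holy orders (lower first): Lund (6 years) before Lindqvist (22 years).
Order: Andersen, Nakamura, Johansson, Lund, Lindqvist, Ruiz.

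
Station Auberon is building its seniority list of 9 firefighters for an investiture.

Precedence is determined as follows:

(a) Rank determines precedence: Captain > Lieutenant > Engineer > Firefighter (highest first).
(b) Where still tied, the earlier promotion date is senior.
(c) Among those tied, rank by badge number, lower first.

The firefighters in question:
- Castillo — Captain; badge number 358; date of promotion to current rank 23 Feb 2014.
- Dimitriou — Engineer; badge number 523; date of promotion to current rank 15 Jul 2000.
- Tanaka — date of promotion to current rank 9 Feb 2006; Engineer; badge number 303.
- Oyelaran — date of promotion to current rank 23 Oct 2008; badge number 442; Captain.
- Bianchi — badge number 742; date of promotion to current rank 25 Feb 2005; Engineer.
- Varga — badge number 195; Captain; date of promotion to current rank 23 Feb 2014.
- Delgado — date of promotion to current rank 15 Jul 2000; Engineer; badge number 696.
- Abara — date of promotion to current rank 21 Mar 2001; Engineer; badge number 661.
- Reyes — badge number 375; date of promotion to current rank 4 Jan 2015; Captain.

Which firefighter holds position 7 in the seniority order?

Abara

By rank: Oyelaran, Varga, Castillo and Reyes (Captain); then Dimitriou, Delgado, Abara, Bianchi and Tanaka (Engineer).
Among Oyelaran, Varga, Castillo and Reyes, by date of promotion to current rank (earlier first): Oyelaran (23 Oct 2008) before Varga and Castillo (23 Feb 2014) before Reyes (4 Jan 2015).
Among Varga and Castillo, by badge number (lower first): Varga (195) before Castillo (358).
Among Dimitriou, Delgado, Abara, Bianchi and Tanaka, by date of promotion to current rank (earlier first): Dimitriou and Delgado (15 Jul 2000) before Abara (21 Mar 2001) before Bianchi (25 Feb 2005) before Tanaka (9 Feb 2006).
Among Dimitriou and Delgado, by badge number (lower first): Dimitriou (523) before Delgado (696).
Order: Oyelaran, Varga, Castillo, Reyes, Dimitriou, Delgado, Abara, Bianchi, Tanaka.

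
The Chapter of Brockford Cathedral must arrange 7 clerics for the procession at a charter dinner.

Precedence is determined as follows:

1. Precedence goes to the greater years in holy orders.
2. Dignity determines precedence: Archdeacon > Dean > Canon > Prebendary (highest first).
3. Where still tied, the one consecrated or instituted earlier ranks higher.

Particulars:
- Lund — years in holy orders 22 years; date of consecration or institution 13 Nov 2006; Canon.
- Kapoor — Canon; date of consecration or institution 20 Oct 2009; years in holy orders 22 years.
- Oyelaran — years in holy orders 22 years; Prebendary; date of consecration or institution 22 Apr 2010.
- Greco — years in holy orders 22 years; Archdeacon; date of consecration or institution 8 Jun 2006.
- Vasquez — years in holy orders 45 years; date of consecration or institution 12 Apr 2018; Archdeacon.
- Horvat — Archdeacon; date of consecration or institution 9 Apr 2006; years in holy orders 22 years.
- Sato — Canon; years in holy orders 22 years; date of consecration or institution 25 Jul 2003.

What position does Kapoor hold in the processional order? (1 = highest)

By years in holy orders (higher first): Vasquez (45 years); then Horvat, Greco, Sato, Lund, Kapoor and Oyelaran (each 22 years).
Among Horvat, Greco, Sato, Lund, Kapoor and Oyelaran, by dignity: Horvat and Greco (Archdeacon) before Sato, Lund and Kapoor (Canon) before Oyelaran (Prebendary).
Among Horvat and Greco, by date of consecration or institution (earlier first): Horvat (9 Apr 2006) before Greco (8 Jun 2006).
Among Sato, Lund and Kapoor, by date of consecration or institution (earlier first): Sato (25 Jul 2003) before Lund (13 Nov 2006) before Kapoor (20 Oct 2009).
Order: Vasquez, Horvat, Greco, Sato, Lund, Kapoor, Oyelaran. So position 6.

6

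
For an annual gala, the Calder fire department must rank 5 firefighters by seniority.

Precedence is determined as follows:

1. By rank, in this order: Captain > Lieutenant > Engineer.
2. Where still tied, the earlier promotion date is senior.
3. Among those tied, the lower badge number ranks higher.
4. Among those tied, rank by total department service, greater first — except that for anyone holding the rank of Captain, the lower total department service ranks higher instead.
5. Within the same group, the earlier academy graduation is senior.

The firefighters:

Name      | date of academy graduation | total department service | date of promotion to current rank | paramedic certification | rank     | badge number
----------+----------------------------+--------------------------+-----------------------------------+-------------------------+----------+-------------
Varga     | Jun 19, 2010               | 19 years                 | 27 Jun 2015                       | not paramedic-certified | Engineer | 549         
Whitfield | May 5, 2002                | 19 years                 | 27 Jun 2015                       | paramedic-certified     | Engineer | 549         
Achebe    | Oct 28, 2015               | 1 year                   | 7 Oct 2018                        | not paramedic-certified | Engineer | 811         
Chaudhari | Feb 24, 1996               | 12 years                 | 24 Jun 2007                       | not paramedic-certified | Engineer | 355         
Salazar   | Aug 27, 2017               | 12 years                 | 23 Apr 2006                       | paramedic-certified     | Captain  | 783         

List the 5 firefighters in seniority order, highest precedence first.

By rank: Salazar (Captain); then Chaudhari, Whitfield, Varga and Achebe (Engineer).
Among Chaudhari, Whitfield, Varga and Achebe, by date of promotion to current rank (earlier first): Chaudhari (24 Jun 2007) before Whitfield and Varga (27 Jun 2015) before Achebe (7 Oct 2018).
Whitfield and Varga both have badge number 549, so the next rule applies.
Whitfield and Varga both have total department service 19 years, so the next rule applies.
Among Whitfield and Varga, by date of academy graduation (earlier first): Whitfield (May 5, 2002) before Varga (Jun 19, 2010).
Full order: Salazar, Chaudhari, Whitfield, Varga, Achebe.

Salazar, Chaudhari, Whitfield, Varga, Achebe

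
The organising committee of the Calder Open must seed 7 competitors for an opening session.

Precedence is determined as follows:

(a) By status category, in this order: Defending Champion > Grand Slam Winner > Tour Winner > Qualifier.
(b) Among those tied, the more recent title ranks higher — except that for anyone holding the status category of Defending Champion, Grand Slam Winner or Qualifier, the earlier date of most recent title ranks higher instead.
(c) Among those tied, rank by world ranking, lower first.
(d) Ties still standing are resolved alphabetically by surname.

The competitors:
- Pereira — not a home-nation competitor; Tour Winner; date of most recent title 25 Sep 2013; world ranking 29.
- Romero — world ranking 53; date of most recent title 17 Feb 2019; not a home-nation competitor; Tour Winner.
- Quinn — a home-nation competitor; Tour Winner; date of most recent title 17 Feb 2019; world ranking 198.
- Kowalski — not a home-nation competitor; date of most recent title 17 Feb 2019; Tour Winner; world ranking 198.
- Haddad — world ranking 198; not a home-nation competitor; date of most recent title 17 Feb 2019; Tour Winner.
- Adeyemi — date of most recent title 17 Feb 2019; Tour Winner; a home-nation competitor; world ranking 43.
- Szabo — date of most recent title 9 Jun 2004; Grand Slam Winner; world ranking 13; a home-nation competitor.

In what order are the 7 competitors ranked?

By status category: Szabo (Grand Slam Winner); then Adeyemi, Romero, Haddad, Kowalski, Quinn and Pereira (Tour Winner).
Among Adeyemi, Romero, Haddad, Kowalski, Quinn and Pereira, by date of most recent title (later first): Adeyemi, Romero, Haddad, Kowalski and Quinn (17 Feb 2019) before Pereira (25 Sep 2013).
Among Adeyemi, Romero, Haddad, Kowalski and Quinn, by world ranking (lower first): Adeyemi (43) before Romero (53) before Haddad, Kowalski and Quinn (198).
Among Haddad, Kowalski and Quinn, alphabetically by surname: Haddad before Kowalski before Quinn.
Full order: Szabo, Adeyemi, Romero, Haddad, Kowalski, Quinn, Pereira.

Szabo, Adeyemi, Romero, Haddad, Kowalski, Quinn, Pereira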